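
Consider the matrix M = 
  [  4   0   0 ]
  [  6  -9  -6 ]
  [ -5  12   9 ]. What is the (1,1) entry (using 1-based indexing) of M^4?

Characteristic polynomial: r^3 - 4r^2 - 9r + 36 = (r - 4)(r - 3)(r + 3), so the eigenvalues are -3, 3, 4.
r=-3: eigenvector (0, 1, -1).
r=4: eigenvector (1, 0, 1).
r=3: eigenvector (0, -1, 2).
P = [[0, 1, 0], [1, 0, -1], [-1, 1, 2]], D = diag(-3, 4, 3), P⁻¹ = [[-1, 2, 1], [1, 0, 0], [-1, 1, 1]].
M⁴ = P·diag(81, 256, 81)·P⁻¹ = [[256, 0, 0], [0, 81, 0], [175, 0, 81]].
The requested entry is 256.

256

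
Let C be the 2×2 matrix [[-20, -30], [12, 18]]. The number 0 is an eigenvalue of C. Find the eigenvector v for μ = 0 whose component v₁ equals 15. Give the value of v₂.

-10

C = [[-20, -30], [12, 18]].
Solving (C)v = 0 gives the eigenspace spanned by (15, -10).
With v₁ = 15, v = (15, -10), so v₂ = -10.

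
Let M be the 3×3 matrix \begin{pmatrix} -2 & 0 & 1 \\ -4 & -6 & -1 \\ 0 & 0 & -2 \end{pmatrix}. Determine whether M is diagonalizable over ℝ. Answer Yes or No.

Characteristic polynomial: p(μ) = μ^3 + 10μ^2 + 28μ + 24 = (μ + 2)^2(μ + 6).
μ = -2 has algebraic multiplicity 2; rank(M + 2I) = 2, so geometric multiplicity = 1.
Geometric multiplicity < algebraic multiplicity, so M is not diagonalizable.

No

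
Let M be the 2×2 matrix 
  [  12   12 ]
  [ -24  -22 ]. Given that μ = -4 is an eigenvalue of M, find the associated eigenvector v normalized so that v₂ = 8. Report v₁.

M + 4I = [[16, 12], [-24, -18]].
Solving (M + 4I)v = 0 gives the eigenspace spanned by (-6, 8).
With v₂ = 8, v = (-6, 8), so v₁ = -6.

-6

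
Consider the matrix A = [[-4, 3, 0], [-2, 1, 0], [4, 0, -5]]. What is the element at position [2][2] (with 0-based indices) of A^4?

625

Characteristic polynomial: λ^3 + 8λ^2 + 17λ + 10 = (λ + 1)(λ + 2)(λ + 5), so the eigenvalues are -5, -2, -1.
λ=-1: eigenvector (1, 1, 1).
λ=-2: eigenvector (3, 2, 4).
λ=-5: eigenvector (0, 0, 1).
P = [[1, 3, 0], [1, 2, 0], [1, 4, 1]], D = diag(-1, -2, -5), P⁻¹ = [[-2, 3, 0], [1, -1, 0], [-2, 1, 1]].
A⁴ = P·diag(1, 16, 625)·P⁻¹ = [[46, -45, 0], [30, -29, 0], [-1188, 564, 625]].
The requested entry is 625.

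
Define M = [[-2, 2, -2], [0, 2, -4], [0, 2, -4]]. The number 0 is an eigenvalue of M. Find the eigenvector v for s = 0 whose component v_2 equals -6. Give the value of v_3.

-3

M = [[-2, 2, -2], [0, 2, -4], [0, 2, -4]].
Solving (M)v = 0 gives the eigenspace spanned by (-3, -6, -3).
With v_2 = -6, v = (-3, -6, -3), so v_3 = -3.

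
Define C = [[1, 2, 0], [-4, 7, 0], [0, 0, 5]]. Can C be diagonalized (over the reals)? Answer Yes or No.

Yes

Characteristic polynomial: p(r) = r^3 - 13r^2 + 55r - 75 = (r - 5)^2(r - 3).
r = 5 has algebraic multiplicity 2; rank(C − 5I) = 1, so geometric multiplicity = 2.
Every eigenvalue has geometric = algebraic multiplicity, so C is diagonalizable.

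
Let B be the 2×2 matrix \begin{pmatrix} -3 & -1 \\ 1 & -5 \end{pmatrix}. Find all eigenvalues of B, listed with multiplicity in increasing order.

-4, -4

Characteristic polynomial: p(s) = s^2 + 8s + 16 = (s + 4)^2.
Roots (with multiplicity): -4, -4.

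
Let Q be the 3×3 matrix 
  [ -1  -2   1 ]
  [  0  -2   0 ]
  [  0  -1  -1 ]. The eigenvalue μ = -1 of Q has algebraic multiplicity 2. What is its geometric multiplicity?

Q + 1I = [[0, -2, 1], [0, -1, 0], [0, -1, 0]].
This matrix has rank 2, so its null space has dimension 3 − 2 = 1.

1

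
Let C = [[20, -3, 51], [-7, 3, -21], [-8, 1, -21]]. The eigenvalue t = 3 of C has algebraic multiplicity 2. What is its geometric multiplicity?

C − 3I = [[17, -3, 51], [-7, 0, -21], [-8, 1, -24]].
This matrix has rank 2, so its null space has dimension 3 − 2 = 1.

1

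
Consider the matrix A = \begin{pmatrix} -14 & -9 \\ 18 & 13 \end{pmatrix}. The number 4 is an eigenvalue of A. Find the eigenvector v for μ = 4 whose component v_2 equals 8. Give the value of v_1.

-4

A − 4I = [[-18, -9], [18, 9]].
Solving (A − 4I)v = 0 gives the eigenspace spanned by (-4, 8).
With v_2 = 8, v = (-4, 8), so v_1 = -4.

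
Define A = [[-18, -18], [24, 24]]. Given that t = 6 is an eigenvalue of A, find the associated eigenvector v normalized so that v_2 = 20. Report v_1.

-15

A − 6I = [[-24, -18], [24, 18]].
Solving (A − 6I)v = 0 gives the eigenspace spanned by (-15, 20).
With v_2 = 20, v = (-15, 20), so v_1 = -15.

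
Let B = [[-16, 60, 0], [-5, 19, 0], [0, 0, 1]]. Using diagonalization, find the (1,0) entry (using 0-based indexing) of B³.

Characteristic polynomial: r^3 - 4r^2 - r + 4 = (r - 4)(r - 1)(r + 1), so the eigenvalues are -1, 1, 4.
r=1: eigenvector (0, 0, 1).
r=-1: eigenvector (-4, -1, 0).
r=4: eigenvector (3, 1, 0).
P = [[0, -4, 3], [0, -1, 1], [1, 0, 0]], D = diag(1, -1, 4), P⁻¹ = [[0, 0, 1], [-1, 3, 0], [-1, 4, 0]].
B³ = P·diag(1, -1, 64)·P⁻¹ = [[-196, 780, 0], [-65, 259, 0], [0, 0, 1]].
The requested entry is -65.

-65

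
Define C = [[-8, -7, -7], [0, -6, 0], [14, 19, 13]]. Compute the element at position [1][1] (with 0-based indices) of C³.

-216

Characteristic polynomial: λ^3 + λ^2 - 36λ - 36 = (λ - 6)(λ + 1)(λ + 6), so the eigenvalues are -6, -1, 6.
λ=6: eigenvector (1, 0, -2).
λ=-6: eigenvector (0, 1, -1).
λ=-1: eigenvector (1, 0, -1).
P = [[1, 0, 1], [0, 1, 0], [-2, -1, -1]], D = diag(6, -6, -1), P⁻¹ = [[-1, -1, -1], [0, 1, 0], [2, 1, 1]].
C³ = P·diag(216, -216, -1)·P⁻¹ = [[-218, -217, -217], [0, -216, 0], [434, 649, 433]].
The requested entry is -216.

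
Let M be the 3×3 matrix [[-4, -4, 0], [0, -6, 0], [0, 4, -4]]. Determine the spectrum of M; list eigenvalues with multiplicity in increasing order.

-6, -4, -4

Characteristic polynomial: p(r) = r^3 + 14r^2 + 64r + 96 = (r + 4)^2(r + 6).
Roots (with multiplicity): -6, -4, -4.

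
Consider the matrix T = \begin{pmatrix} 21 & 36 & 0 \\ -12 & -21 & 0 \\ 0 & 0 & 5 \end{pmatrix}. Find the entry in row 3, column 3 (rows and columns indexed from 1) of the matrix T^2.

25

Characteristic polynomial: r^3 - 5r^2 - 9r + 45 = (r - 5)(r - 3)(r + 3), so the eigenvalues are -3, 3, 5.
r=-3: eigenvector (-3, 2, 0).
r=3: eigenvector (-2, 1, 0).
r=5: eigenvector (0, 0, 1).
P = [[-3, -2, 0], [2, 1, 0], [0, 0, 1]], D = diag(-3, 3, 5), P⁻¹ = [[1, 2, 0], [-2, -3, 0], [0, 0, 1]].
T² = P·diag(9, 9, 25)·P⁻¹ = [[9, 0, 0], [0, 9, 0], [0, 0, 25]].
The requested entry is 25.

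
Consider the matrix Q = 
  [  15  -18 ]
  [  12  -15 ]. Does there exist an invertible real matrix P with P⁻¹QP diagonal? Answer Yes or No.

Yes

Characteristic polynomial: p(r) = r^2 - 9 = (r - 3)(r + 3).
All 2 eigenvalues are distinct, so Q is diagonalizable.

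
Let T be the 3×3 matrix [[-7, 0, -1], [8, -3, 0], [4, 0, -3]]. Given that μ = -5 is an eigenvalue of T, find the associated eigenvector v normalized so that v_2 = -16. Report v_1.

4

T + 5I = [[-2, 0, -1], [8, 2, 0], [4, 0, 2]].
Solving (T + 5I)v = 0 gives the eigenspace spanned by (4, -16, -8).
With v_2 = -16, v = (4, -16, -8), so v_1 = 4.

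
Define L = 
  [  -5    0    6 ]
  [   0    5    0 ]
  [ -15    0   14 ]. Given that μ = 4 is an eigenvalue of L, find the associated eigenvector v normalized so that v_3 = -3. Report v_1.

L − 4I = [[-9, 0, 6], [0, 1, 0], [-15, 0, 10]].
Solving (L − 4I)v = 0 gives the eigenspace spanned by (-2, 0, -3).
With v_3 = -3, v = (-2, 0, -3), so v_1 = -2.

-2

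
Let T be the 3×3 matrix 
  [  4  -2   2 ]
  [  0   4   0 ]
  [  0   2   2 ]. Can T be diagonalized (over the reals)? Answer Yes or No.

Characteristic polynomial: p(λ) = λ^3 - 10λ^2 + 32λ - 32 = (λ - 4)^2(λ - 2).
λ = 4 has algebraic multiplicity 2; rank(T − 4I) = 1, so geometric multiplicity = 2.
Every eigenvalue has geometric = algebraic multiplicity, so T is diagonalizable.

Yes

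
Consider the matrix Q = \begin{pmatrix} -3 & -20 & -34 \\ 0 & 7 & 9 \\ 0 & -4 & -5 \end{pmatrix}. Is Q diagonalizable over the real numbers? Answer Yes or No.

Characteristic polynomial: p(λ) = λ^3 + λ^2 - 5λ + 3 = (λ - 1)^2(λ + 3).
λ = 1 has algebraic multiplicity 2; rank(Q − 1I) = 2, so geometric multiplicity = 1.
Geometric multiplicity < algebraic multiplicity, so Q is not diagonalizable.

No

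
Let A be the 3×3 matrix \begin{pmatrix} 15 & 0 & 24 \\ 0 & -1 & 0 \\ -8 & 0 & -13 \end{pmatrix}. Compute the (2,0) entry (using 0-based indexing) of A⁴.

Characteristic polynomial: t^3 - t^2 - 5t - 3 = (t - 3)(t + 1)^2, so the eigenvalues are -1, -1, 3.
t=-1: eigenvector (-3, -2, 2).
t=-1: eigenvector (0, 1, 0).
t=3: eigenvector (-2, 0, 1).
P = [[-3, 0, -2], [-2, 1, 0], [2, 0, 1]], D = diag(-1, -1, 3), P⁻¹ = [[1, 0, 2], [2, 1, 4], [-2, 0, -3]].
A⁴ = P·diag(1, 1, 81)·P⁻¹ = [[321, 0, 480], [0, 1, 0], [-160, 0, -239]].
The requested entry is -160.

-160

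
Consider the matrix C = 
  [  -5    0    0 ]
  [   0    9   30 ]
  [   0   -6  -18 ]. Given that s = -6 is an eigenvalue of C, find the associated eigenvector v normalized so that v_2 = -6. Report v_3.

C + 6I = [[1, 0, 0], [0, 15, 30], [0, -6, -12]].
Solving (C + 6I)v = 0 gives the eigenspace spanned by (0, -6, 3).
With v_2 = -6, v = (0, -6, 3), so v_3 = 3.

3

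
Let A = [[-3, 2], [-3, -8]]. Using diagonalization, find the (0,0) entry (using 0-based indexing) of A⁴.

Characteristic polynomial: s^2 + 11s + 30 = (s + 5)(s + 6), so the eigenvalues are -6, -5.
s=-5: eigenvector (-1, 1).
s=-6: eigenvector (-2, 3).
P = [[-1, -2], [1, 3]], D = diag(-5, -6), P⁻¹ = [[-3, -2], [1, 1]].
A⁴ = P·diag(625, 1296)·P⁻¹ = [[-717, -1342], [2013, 2638]].
The requested entry is -717.

-717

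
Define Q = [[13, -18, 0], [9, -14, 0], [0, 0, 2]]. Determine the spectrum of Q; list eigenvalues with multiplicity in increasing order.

-5, 2, 4

Characteristic polynomial: p(t) = t^3 - t^2 - 22t + 40 = (t - 4)(t - 2)(t + 5).
Roots (with multiplicity): -5, 2, 4.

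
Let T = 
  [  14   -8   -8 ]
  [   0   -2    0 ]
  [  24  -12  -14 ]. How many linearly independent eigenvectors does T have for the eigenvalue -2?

T + 2I = [[16, -8, -8], [0, 0, 0], [24, -12, -12]].
This matrix has rank 1, so its null space has dimension 3 − 1 = 2.

2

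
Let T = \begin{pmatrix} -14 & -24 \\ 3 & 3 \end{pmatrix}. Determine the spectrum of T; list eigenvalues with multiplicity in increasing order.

-6, -5

Characteristic polynomial: p(λ) = λ^2 + 11λ + 30 = (λ + 5)(λ + 6).
Roots (with multiplicity): -6, -5.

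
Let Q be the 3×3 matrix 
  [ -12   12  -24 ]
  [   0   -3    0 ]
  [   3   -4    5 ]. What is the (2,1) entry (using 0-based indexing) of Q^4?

Characteristic polynomial: s^3 + 10s^2 + 33s + 36 = (s + 3)^2(s + 4), so the eigenvalues are -4, -3, -3.
s=-4: eigenvector (3, 0, -1).
s=-3: eigenvector (-4, 1, 2).
s=-3: eigenvector (-8, 0, 3).
P = [[3, -4, -8], [0, 1, 0], [-1, 2, 3]], D = diag(-4, -3, -3), P⁻¹ = [[3, -4, 8], [0, 1, 0], [1, -2, 3]].
Q⁴ = P·diag(256, 81, 81)·P⁻¹ = [[1656, -2100, 4200], [0, 81, 0], [-525, 700, -1319]].
The requested entry is 700.

700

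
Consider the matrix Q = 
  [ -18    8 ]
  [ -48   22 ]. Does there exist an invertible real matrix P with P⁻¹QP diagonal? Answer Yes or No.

Characteristic polynomial: p(s) = s^2 - 4s - 12 = (s - 6)(s + 2).
All 2 eigenvalues are distinct, so Q is diagonalizable.

Yes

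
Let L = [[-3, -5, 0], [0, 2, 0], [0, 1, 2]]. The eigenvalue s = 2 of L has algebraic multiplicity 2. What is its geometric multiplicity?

L − 2I = [[-5, -5, 0], [0, 0, 0], [0, 1, 0]].
This matrix has rank 2, so its null space has dimension 3 − 2 = 1.

1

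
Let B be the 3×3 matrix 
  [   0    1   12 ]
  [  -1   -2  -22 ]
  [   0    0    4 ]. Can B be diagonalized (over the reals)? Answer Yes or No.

No

Characteristic polynomial: p(μ) = μ^3 - 2μ^2 - 7μ - 4 = (μ - 4)(μ + 1)^2.
μ = -1 has algebraic multiplicity 2; rank(B + 1I) = 2, so geometric multiplicity = 1.
Geometric multiplicity < algebraic multiplicity, so B is not diagonalizable.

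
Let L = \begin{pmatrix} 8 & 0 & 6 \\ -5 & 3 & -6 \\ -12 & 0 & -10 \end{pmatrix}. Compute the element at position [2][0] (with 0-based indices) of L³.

Characteristic polynomial: λ^3 - λ^2 - 14λ + 24 = (λ - 3)(λ - 2)(λ + 4), so the eigenvalues are -4, 2, 3.
λ=3: eigenvector (0, 1, 0).
λ=2: eigenvector (1, -1, -1).
λ=-4: eigenvector (-1, 1, 2).
P = [[0, 1, -1], [1, -1, 1], [0, -1, 2]], D = diag(3, 2, -4), P⁻¹ = [[1, 1, 0], [2, 0, 1], [1, 0, 1]].
L³ = P·diag(27, 8, -64)·P⁻¹ = [[80, 0, 72], [-53, 27, -72], [-144, 0, -136]].
The requested entry is -144.

-144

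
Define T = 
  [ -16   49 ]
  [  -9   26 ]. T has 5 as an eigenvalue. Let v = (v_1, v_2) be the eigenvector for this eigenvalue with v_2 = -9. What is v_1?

T − 5I = [[-21, 49], [-9, 21]].
Solving (T − 5I)v = 0 gives the eigenspace spanned by (-21, -9).
With v_2 = -9, v = (-21, -9), so v_1 = -21.

-21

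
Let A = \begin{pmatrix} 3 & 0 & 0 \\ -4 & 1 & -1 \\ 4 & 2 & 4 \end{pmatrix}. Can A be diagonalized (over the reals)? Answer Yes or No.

Characteristic polynomial: p(λ) = λ^3 - 8λ^2 + 21λ - 18 = (λ - 3)^2(λ - 2).
λ = 3 has algebraic multiplicity 2; rank(A − 3I) = 1, so geometric multiplicity = 2.
Every eigenvalue has geometric = algebraic multiplicity, so A is diagonalizable.

Yes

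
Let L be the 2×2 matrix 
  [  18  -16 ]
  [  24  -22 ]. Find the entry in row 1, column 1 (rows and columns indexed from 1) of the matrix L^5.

15648

Characteristic polynomial: λ^2 + 4λ - 12 = (λ - 2)(λ + 6), so the eigenvalues are -6, 2.
λ=-6: eigenvector (-2, -3).
λ=2: eigenvector (1, 1).
P = [[-2, 1], [-3, 1]], D = diag(-6, 2), P⁻¹ = [[1, -1], [3, -2]].
L⁵ = P·diag(-7776, 32)·P⁻¹ = [[15648, -15616], [23424, -23392]].
The requested entry is 15648.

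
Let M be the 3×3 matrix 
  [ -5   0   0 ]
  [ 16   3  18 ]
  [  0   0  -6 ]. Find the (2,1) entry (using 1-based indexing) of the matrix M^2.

Characteristic polynomial: t^3 + 8t^2 - 3t - 90 = (t - 3)(t + 5)(t + 6), so the eigenvalues are -6, -5, 3.
t=-6: eigenvector (0, -2, 1).
t=3: eigenvector (0, 1, 0).
t=-5: eigenvector (1, -2, 0).
P = [[0, 0, 1], [-2, 1, -2], [1, 0, 0]], D = diag(-6, 3, -5), P⁻¹ = [[0, 0, 1], [2, 1, 2], [1, 0, 0]].
M² = P·diag(36, 9, 25)·P⁻¹ = [[25, 0, 0], [-32, 9, -54], [0, 0, 36]].
The requested entry is -32.

-32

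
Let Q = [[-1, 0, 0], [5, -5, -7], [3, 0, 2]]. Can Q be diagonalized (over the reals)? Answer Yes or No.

Yes

Characteristic polynomial: p(t) = t^3 + 4t^2 - 7t - 10 = (t - 2)(t + 1)(t + 5).
All 3 eigenvalues are distinct, so Q is diagonalizable.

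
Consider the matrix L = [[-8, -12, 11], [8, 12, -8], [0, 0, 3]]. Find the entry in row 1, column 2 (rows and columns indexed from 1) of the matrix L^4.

Characteristic polynomial: t^3 - 7t^2 + 12t = t(t - 4)(t - 3), so the eigenvalues are 0, 3, 4.
t=4: eigenvector (1, -1, 0).
t=0: eigenvector (3, -2, 0).
t=3: eigenvector (1, 0, 1).
P = [[1, 3, 1], [-1, -2, 0], [0, 0, 1]], D = diag(4, 0, 3), P⁻¹ = [[-2, -3, 2], [1, 1, -1], [0, 0, 1]].
L⁴ = P·diag(256, 0, 81)·P⁻¹ = [[-512, -768, 593], [512, 768, -512], [0, 0, 81]].
The requested entry is -768.

-768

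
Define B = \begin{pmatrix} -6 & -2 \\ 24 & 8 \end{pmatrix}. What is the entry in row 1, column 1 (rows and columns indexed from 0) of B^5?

128

Characteristic polynomial: λ^2 - 2λ = λ(λ - 2), so the eigenvalues are 0, 2.
λ=2: eigenvector (-1, 4).
λ=0: eigenvector (1, -3).
P = [[-1, 1], [4, -3]], D = diag(2, 0), P⁻¹ = [[3, 1], [4, 1]].
B⁵ = P·diag(32, 0)·P⁻¹ = [[-96, -32], [384, 128]].
The requested entry is 128.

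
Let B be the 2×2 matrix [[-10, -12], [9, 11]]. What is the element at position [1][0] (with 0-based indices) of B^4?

Characteristic polynomial: λ^2 - λ - 2 = (λ - 2)(λ + 1), so the eigenvalues are -1, 2.
λ=2: eigenvector (-1, 1).
λ=-1: eigenvector (-4, 3).
P = [[-1, -4], [1, 3]], D = diag(2, -1), P⁻¹ = [[3, 4], [-1, -1]].
B⁴ = P·diag(16, 1)·P⁻¹ = [[-44, -60], [45, 61]].
The requested entry is 45.

45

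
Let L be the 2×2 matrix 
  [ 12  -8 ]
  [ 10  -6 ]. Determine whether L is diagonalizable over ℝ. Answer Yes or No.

Yes

Characteristic polynomial: p(t) = t^2 - 6t + 8 = (t - 4)(t - 2).
All 2 eigenvalues are distinct, so L is diagonalizable.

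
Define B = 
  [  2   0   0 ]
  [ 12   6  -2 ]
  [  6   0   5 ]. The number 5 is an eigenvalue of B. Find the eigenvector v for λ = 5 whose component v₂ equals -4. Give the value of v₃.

-2

B − 5I = [[-3, 0, 0], [12, 1, -2], [6, 0, 0]].
Solving (B − 5I)v = 0 gives the eigenspace spanned by (0, -4, -2).
With v₂ = -4, v = (0, -4, -2), so v₃ = -2.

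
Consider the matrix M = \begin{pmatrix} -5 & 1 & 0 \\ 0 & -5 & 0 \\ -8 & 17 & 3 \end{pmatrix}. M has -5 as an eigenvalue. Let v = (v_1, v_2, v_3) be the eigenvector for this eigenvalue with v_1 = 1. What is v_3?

M + 5I = [[0, 1, 0], [0, 0, 0], [-8, 17, 8]].
Solving (M + 5I)v = 0 gives the eigenspace spanned by (1, 0, 1).
With v_1 = 1, v = (1, 0, 1), so v_3 = 1.

1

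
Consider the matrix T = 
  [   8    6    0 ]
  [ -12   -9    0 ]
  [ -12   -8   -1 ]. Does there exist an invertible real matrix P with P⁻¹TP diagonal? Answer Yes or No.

Characteristic polynomial: p(r) = r^3 + 2r^2 + r = r(r + 1)^2.
r = -1 has algebraic multiplicity 2; rank(T + 1I) = 1, so geometric multiplicity = 2.
Every eigenvalue has geometric = algebraic multiplicity, so T is diagonalizable.

Yes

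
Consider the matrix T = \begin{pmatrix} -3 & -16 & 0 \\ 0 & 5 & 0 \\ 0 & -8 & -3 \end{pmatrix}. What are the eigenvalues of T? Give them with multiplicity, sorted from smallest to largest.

Characteristic polynomial: p(λ) = λ^3 + λ^2 - 21λ - 45 = (λ - 5)(λ + 3)^2.
Roots (with multiplicity): -3, -3, 5.

-3, -3, 5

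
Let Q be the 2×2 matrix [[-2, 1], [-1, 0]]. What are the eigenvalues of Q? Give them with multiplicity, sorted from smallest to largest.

Characteristic polynomial: p(t) = t^2 + 2t + 1 = (t + 1)^2.
Roots (with multiplicity): -1, -1.

-1, -1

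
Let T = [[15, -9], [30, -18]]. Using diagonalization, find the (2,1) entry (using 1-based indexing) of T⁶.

-7290

Characteristic polynomial: μ^2 + 3μ = μ(μ + 3), so the eigenvalues are -3, 0.
μ=0: eigenvector (-3, -5).
μ=-3: eigenvector (1, 2).
P = [[-3, 1], [-5, 2]], D = diag(0, -3), P⁻¹ = [[-2, 1], [-5, 3]].
T⁶ = P·diag(0, 729)·P⁻¹ = [[-3645, 2187], [-7290, 4374]].
The requested entry is -7290.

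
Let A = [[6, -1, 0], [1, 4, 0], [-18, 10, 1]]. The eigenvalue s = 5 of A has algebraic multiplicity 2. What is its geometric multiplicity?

A − 5I = [[1, -1, 0], [1, -1, 0], [-18, 10, -4]].
This matrix has rank 2, so its null space has dimension 3 − 2 = 1.

1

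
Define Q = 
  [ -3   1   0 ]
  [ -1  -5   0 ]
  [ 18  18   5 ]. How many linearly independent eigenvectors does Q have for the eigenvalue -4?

1

Q + 4I = [[1, 1, 0], [-1, -1, 0], [18, 18, 9]].
This matrix has rank 2, so its null space has dimension 3 − 2 = 1.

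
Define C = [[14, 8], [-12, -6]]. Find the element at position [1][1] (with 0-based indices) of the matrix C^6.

-93120

Characteristic polynomial: μ^2 - 8μ + 12 = (μ - 6)(μ - 2), so the eigenvalues are 2, 6.
μ=6: eigenvector (1, -1).
μ=2: eigenvector (-2, 3).
P = [[1, -2], [-1, 3]], D = diag(6, 2), P⁻¹ = [[3, 2], [1, 1]].
C⁶ = P·diag(46656, 64)·P⁻¹ = [[139840, 93184], [-139776, -93120]].
The requested entry is -93120.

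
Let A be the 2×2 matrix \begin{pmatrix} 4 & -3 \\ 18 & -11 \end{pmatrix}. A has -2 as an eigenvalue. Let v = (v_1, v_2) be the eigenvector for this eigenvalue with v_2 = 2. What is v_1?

A + 2I = [[6, -3], [18, -9]].
Solving (A + 2I)v = 0 gives the eigenspace spanned by (1, 2).
With v_2 = 2, v = (1, 2), so v_1 = 1.

1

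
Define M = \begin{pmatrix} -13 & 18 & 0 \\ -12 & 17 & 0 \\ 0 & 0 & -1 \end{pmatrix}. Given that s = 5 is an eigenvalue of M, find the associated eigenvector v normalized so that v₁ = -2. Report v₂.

-2

M − 5I = [[-18, 18, 0], [-12, 12, 0], [0, 0, -6]].
Solving (M − 5I)v = 0 gives the eigenspace spanned by (-2, -2, 0).
With v₁ = -2, v = (-2, -2, 0), so v₂ = -2.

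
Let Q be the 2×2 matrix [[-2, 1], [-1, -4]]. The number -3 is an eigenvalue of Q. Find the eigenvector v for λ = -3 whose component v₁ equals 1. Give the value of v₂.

-1

Q + 3I = [[1, 1], [-1, -1]].
Solving (Q + 3I)v = 0 gives the eigenspace spanned by (1, -1).
With v₁ = 1, v = (1, -1), so v₂ = -1.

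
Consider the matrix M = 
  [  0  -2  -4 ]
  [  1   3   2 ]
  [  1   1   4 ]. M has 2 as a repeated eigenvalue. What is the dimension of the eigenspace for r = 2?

M − 2I = [[-2, -2, -4], [1, 1, 2], [1, 1, 2]].
This matrix has rank 1, so its null space has dimension 3 − 1 = 2.

2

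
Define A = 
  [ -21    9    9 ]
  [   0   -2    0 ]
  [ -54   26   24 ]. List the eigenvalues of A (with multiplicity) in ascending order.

Characteristic polynomial: p(μ) = μ^3 - μ^2 - 24μ - 36 = (μ - 6)(μ + 2)(μ + 3).
Roots (with multiplicity): -3, -2, 6.

-3, -2, 6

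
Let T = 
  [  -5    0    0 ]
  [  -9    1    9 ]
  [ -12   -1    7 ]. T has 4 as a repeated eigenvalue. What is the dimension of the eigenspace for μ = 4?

T − 4I = [[-9, 0, 0], [-9, -3, 9], [-12, -1, 3]].
This matrix has rank 2, so its null space has dimension 3 − 2 = 1.

1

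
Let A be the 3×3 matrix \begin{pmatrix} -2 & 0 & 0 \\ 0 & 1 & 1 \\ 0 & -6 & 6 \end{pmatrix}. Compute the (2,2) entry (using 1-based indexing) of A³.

-47

Characteristic polynomial: μ^3 - 5μ^2 - 2μ + 24 = (μ - 4)(μ - 3)(μ + 2), so the eigenvalues are -2, 3, 4.
μ=-2: eigenvector (1, 0, 0).
μ=3: eigenvector (0, 1, 2).
μ=4: eigenvector (0, 1, 3).
P = [[1, 0, 0], [0, 1, 1], [0, 2, 3]], D = diag(-2, 3, 4), P⁻¹ = [[1, 0, 0], [0, 3, -1], [0, -2, 1]].
A³ = P·diag(-8, 27, 64)·P⁻¹ = [[-8, 0, 0], [0, -47, 37], [0, -222, 138]].
The requested entry is -47.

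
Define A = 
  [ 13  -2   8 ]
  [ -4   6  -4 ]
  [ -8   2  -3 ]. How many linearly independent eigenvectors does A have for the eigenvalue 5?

2

A − 5I = [[8, -2, 8], [-4, 1, -4], [-8, 2, -8]].
This matrix has rank 1, so its null space has dimension 3 − 1 = 2.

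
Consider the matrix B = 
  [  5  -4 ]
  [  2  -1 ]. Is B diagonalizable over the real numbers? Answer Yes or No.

Characteristic polynomial: p(μ) = μ^2 - 4μ + 3 = (μ - 3)(μ - 1).
All 2 eigenvalues are distinct, so B is diagonalizable.

Yes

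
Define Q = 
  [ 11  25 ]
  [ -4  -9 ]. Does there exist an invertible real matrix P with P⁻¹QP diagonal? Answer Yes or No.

No

Characteristic polynomial: p(t) = t^2 - 2t + 1 = (t - 1)^2.
t = 1 has algebraic multiplicity 2; rank(Q − 1I) = 1, so geometric multiplicity = 1.
Geometric multiplicity < algebraic multiplicity, so Q is not diagonalizable.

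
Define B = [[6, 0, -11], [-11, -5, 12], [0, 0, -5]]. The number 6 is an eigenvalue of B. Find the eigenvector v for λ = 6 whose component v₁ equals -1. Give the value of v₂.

1

B − 6I = [[0, 0, -11], [-11, -11, 12], [0, 0, -11]].
Solving (B − 6I)v = 0 gives the eigenspace spanned by (-1, 1, 0).
With v₁ = -1, v = (-1, 1, 0), so v₂ = 1.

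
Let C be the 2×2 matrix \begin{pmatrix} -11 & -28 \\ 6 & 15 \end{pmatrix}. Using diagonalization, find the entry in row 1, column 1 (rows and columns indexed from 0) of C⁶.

Characteristic polynomial: μ^2 - 4μ + 3 = (μ - 3)(μ - 1), so the eigenvalues are 1, 3.
μ=3: eigenvector (-2, 1).
μ=1: eigenvector (7, -3).
P = [[-2, 7], [1, -3]], D = diag(3, 1), P⁻¹ = [[3, 7], [1, 2]].
C⁶ = P·diag(729, 1)·P⁻¹ = [[-4367, -10192], [2184, 5097]].
The requested entry is 5097.

5097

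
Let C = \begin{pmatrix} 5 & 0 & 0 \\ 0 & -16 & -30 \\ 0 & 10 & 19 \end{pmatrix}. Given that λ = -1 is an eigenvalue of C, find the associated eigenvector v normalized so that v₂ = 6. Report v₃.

-3

C + 1I = [[6, 0, 0], [0, -15, -30], [0, 10, 20]].
Solving (C + 1I)v = 0 gives the eigenspace spanned by (0, 6, -3).
With v₂ = 6, v = (0, 6, -3), so v₃ = -3.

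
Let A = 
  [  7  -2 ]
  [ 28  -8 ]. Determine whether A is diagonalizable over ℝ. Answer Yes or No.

Yes

Characteristic polynomial: p(μ) = μ^2 + μ = μ(μ + 1).
All 2 eigenvalues are distinct, so A is diagonalizable.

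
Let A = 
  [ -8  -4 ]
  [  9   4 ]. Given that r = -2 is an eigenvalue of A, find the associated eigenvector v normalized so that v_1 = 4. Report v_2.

A + 2I = [[-6, -4], [9, 6]].
Solving (A + 2I)v = 0 gives the eigenspace spanned by (4, -6).
With v_1 = 4, v = (4, -6), so v_2 = -6.

-6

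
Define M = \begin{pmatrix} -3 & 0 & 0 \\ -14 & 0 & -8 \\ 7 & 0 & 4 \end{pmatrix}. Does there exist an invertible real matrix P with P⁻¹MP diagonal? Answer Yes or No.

Yes

Characteristic polynomial: p(r) = r^3 - r^2 - 12r = r(r - 4)(r + 3).
All 3 eigenvalues are distinct, so M is diagonalizable.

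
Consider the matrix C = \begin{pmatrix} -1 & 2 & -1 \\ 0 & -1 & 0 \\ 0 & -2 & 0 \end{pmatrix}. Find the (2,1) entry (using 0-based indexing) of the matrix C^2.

2

Characteristic polynomial: r^3 + 2r^2 + r = r(r + 1)^2, so the eigenvalues are -1, -1, 0.
r=-1: eigenvector (1, 0, 0).
r=-1: eigenvector (0, 1, 2).
r=0: eigenvector (-1, 0, 1).
P = [[1, 0, -1], [0, 1, 0], [0, 2, 1]], D = diag(-1, -1, 0), P⁻¹ = [[1, -2, 1], [0, 1, 0], [0, -2, 1]].
C² = P·diag(1, 1, 0)·P⁻¹ = [[1, -2, 1], [0, 1, 0], [0, 2, 0]].
The requested entry is 2.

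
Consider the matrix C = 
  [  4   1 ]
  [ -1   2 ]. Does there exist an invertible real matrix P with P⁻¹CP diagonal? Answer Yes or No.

Characteristic polynomial: p(r) = r^2 - 6r + 9 = (r - 3)^2.
r = 3 has algebraic multiplicity 2; rank(C − 3I) = 1, so geometric multiplicity = 1.
Geometric multiplicity < algebraic multiplicity, so C is not diagonalizable.

No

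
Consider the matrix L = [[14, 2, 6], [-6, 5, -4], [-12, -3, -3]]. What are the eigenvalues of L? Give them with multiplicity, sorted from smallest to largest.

Characteristic polynomial: p(μ) = μ^3 - 16μ^2 + 85μ - 150 = (μ - 6)(μ - 5)^2.
Roots (with multiplicity): 5, 5, 6.

5, 5, 6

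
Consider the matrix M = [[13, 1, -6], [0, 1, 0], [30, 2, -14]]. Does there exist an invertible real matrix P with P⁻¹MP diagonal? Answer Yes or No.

No

Characteristic polynomial: p(r) = r^3 - 3r + 2 = (r - 1)^2(r + 2).
r = 1 has algebraic multiplicity 2; rank(M − 1I) = 2, so geometric multiplicity = 1.
Geometric multiplicity < algebraic multiplicity, so M is not diagonalizable.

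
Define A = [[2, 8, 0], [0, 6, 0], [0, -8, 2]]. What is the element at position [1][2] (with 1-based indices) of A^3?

416

Characteristic polynomial: μ^3 - 10μ^2 + 28μ - 24 = (μ - 6)(μ - 2)^2, so the eigenvalues are 2, 2, 6.
μ=6: eigenvector (2, 1, -2).
μ=2: eigenvector (1, 0, 0).
μ=2: eigenvector (0, 0, 1).
P = [[2, 1, 0], [1, 0, 0], [-2, 0, 1]], D = diag(6, 2, 2), P⁻¹ = [[0, 1, 0], [1, -2, 0], [0, 2, 1]].
A³ = P·diag(216, 8, 8)·P⁻¹ = [[8, 416, 0], [0, 216, 0], [0, -416, 8]].
The requested entry is 416.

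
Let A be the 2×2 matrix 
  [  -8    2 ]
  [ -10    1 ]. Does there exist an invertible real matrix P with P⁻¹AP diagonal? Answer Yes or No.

Characteristic polynomial: p(r) = r^2 + 7r + 12 = (r + 3)(r + 4).
All 2 eigenvalues are distinct, so A is diagonalizable.

Yes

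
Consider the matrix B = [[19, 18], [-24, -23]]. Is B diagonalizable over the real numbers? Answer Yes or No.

Yes

Characteristic polynomial: p(s) = s^2 + 4s - 5 = (s - 1)(s + 5).
All 2 eigenvalues are distinct, so B is diagonalizable.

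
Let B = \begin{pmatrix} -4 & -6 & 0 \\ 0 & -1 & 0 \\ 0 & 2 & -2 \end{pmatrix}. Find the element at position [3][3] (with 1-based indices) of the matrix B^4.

Characteristic polynomial: r^3 + 7r^2 + 14r + 8 = (r + 1)(r + 2)(r + 4), so the eigenvalues are -4, -2, -1.
r=-4: eigenvector (1, 0, 0).
r=-1: eigenvector (-2, 1, 2).
r=-2: eigenvector (0, 0, 1).
P = [[1, -2, 0], [0, 1, 0], [0, 2, 1]], D = diag(-4, -1, -2), P⁻¹ = [[1, 2, 0], [0, 1, 0], [0, -2, 1]].
B⁴ = P·diag(256, 1, 16)·P⁻¹ = [[256, 510, 0], [0, 1, 0], [0, -30, 16]].
The requested entry is 16.

16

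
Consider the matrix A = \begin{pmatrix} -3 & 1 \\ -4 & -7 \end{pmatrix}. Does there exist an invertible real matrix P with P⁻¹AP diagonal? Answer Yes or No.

No

Characteristic polynomial: p(s) = s^2 + 10s + 25 = (s + 5)^2.
s = -5 has algebraic multiplicity 2; rank(A + 5I) = 1, so geometric multiplicity = 1.
Geometric multiplicity < algebraic multiplicity, so A is not diagonalizable.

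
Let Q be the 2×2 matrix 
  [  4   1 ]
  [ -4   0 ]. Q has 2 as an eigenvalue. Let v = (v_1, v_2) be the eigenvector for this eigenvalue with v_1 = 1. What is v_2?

Q − 2I = [[2, 1], [-4, -2]].
Solving (Q − 2I)v = 0 gives the eigenspace spanned by (1, -2).
With v_1 = 1, v = (1, -2), so v_2 = -2.

-2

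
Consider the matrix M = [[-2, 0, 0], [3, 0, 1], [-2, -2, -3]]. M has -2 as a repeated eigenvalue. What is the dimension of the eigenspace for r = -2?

1

M + 2I = [[0, 0, 0], [3, 2, 1], [-2, -2, -1]].
This matrix has rank 2, so its null space has dimension 3 − 2 = 1.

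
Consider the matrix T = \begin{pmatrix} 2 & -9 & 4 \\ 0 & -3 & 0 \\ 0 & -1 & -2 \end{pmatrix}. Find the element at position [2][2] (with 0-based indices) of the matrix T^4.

16

Characteristic polynomial: λ^3 + 3λ^2 - 4λ - 12 = (λ - 2)(λ + 2)(λ + 3), so the eigenvalues are -3, -2, 2.
λ=2: eigenvector (1, 0, 0).
λ=-3: eigenvector (1, 1, 1).
λ=-2: eigenvector (-1, 0, 1).
P = [[1, 1, -1], [0, 1, 0], [0, 1, 1]], D = diag(2, -3, -2), P⁻¹ = [[1, -2, 1], [0, 1, 0], [0, -1, 1]].
T⁴ = P·diag(16, 81, 16)·P⁻¹ = [[16, 65, 0], [0, 81, 0], [0, 65, 16]].
The requested entry is 16.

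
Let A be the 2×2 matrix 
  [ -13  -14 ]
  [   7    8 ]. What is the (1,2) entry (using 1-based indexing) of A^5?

-15554

Characteristic polynomial: μ^2 + 5μ - 6 = (μ - 1)(μ + 6), so the eigenvalues are -6, 1.
μ=-6: eigenvector (2, -1).
μ=1: eigenvector (-1, 1).
P = [[2, -1], [-1, 1]], D = diag(-6, 1), P⁻¹ = [[1, 1], [1, 2]].
A⁵ = P·diag(-7776, 1)·P⁻¹ = [[-15553, -15554], [7777, 7778]].
The requested entry is -15554.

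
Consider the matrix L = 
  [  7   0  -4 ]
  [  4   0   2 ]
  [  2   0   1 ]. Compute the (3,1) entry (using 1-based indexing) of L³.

98

Characteristic polynomial: μ^3 - 8μ^2 + 15μ = μ(μ - 5)(μ - 3), so the eigenvalues are 0, 3, 5.
μ=5: eigenvector (2, 2, 1).
μ=0: eigenvector (0, 1, 0).
μ=3: eigenvector (1, 2, 1).
P = [[2, 0, 1], [2, 1, 2], [1, 0, 1]], D = diag(5, 0, 3), P⁻¹ = [[1, 0, -1], [0, 1, -2], [-1, 0, 2]].
L³ = P·diag(125, 0, 27)·P⁻¹ = [[223, 0, -196], [196, 0, -142], [98, 0, -71]].
The requested entry is 98.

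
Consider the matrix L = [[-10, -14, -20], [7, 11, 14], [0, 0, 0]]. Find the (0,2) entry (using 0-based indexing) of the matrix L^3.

-236

Characteristic polynomial: μ^3 - μ^2 - 12μ = μ(μ - 4)(μ + 3), so the eigenvalues are -3, 0, 4.
μ=4: eigenvector (-1, 1, 0).
μ=0: eigenvector (-2, 0, 1).
μ=-3: eigenvector (-2, 1, 0).
P = [[-1, -2, -2], [1, 0, 1], [0, 1, 0]], D = diag(4, 0, -3), P⁻¹ = [[1, 2, 2], [0, 0, 1], [-1, -1, -2]].
L³ = P·diag(64, 0, -27)·P⁻¹ = [[-118, -182, -236], [91, 155, 182], [0, 0, 0]].
The requested entry is -236.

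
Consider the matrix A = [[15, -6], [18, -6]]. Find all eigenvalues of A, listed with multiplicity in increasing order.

Characteristic polynomial: p(s) = s^2 - 9s + 18 = (s - 6)(s - 3).
Roots (with multiplicity): 3, 6.

3, 6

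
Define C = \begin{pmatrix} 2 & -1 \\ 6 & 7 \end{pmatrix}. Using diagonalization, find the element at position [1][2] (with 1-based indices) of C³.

-61

Characteristic polynomial: s^2 - 9s + 20 = (s - 5)(s - 4), so the eigenvalues are 4, 5.
s=5: eigenvector (-1, 3).
s=4: eigenvector (1, -2).
P = [[-1, 1], [3, -2]], D = diag(5, 4), P⁻¹ = [[2, 1], [3, 1]].
C³ = P·diag(125, 64)·P⁻¹ = [[-58, -61], [366, 247]].
The requested entry is -61.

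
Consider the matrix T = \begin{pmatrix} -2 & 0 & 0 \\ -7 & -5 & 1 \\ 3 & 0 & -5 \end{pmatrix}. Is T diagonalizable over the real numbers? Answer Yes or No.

Characteristic polynomial: p(λ) = λ^3 + 12λ^2 + 45λ + 50 = (λ + 2)(λ + 5)^2.
λ = -5 has algebraic multiplicity 2; rank(T + 5I) = 2, so geometric multiplicity = 1.
Geometric multiplicity < algebraic multiplicity, so T is not diagonalizable.

No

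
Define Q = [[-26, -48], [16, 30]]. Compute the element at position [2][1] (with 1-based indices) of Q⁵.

15616

Characteristic polynomial: t^2 - 4t - 12 = (t - 6)(t + 2), so the eigenvalues are -2, 6.
t=6: eigenvector (-3, 2).
t=-2: eigenvector (-2, 1).
P = [[-3, -2], [2, 1]], D = diag(6, -2), P⁻¹ = [[1, 2], [-2, -3]].
Q⁵ = P·diag(7776, -32)·P⁻¹ = [[-23456, -46848], [15616, 31200]].
The requested entry is 15616.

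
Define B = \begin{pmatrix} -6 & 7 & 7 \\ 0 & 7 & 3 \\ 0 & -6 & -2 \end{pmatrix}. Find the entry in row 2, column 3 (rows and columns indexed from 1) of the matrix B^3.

63

Characteristic polynomial: r^3 + r^2 - 26r + 24 = (r - 4)(r - 1)(r + 6), so the eigenvalues are -6, 1, 4.
r=-6: eigenvector (1, 0, 0).
r=1: eigenvector (1, -1, 2).
r=4: eigenvector (0, -1, 1).
P = [[1, 1, 0], [0, -1, -1], [0, 2, 1]], D = diag(-6, 1, 4), P⁻¹ = [[1, -1, -1], [0, 1, 1], [0, -2, -1]].
B³ = P·diag(-216, 1, 64)·P⁻¹ = [[-216, 217, 217], [0, 127, 63], [0, -126, -62]].
The requested entry is 63.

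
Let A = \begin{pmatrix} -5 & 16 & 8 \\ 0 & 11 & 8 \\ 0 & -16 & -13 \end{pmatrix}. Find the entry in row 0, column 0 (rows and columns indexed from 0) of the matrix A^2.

25

Characteristic polynomial: s^3 + 7s^2 - 5s - 75 = (s - 3)(s + 5)^2, so the eigenvalues are -5, -5, 3.
s=-5: eigenvector (1, 0, 0).
s=3: eigenvector (1, 1, -1).
s=-5: eigenvector (-2, -1, 2).
P = [[1, 1, -2], [0, 1, -1], [0, -1, 2]], D = diag(-5, 3, -5), P⁻¹ = [[1, 0, 1], [0, 2, 1], [0, 1, 1]].
A² = P·diag(25, 9, 25)·P⁻¹ = [[25, -32, -16], [0, -7, -16], [0, 32, 41]].
The requested entry is 25.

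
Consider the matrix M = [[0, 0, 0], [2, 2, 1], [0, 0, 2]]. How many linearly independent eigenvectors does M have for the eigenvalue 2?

1

M − 2I = [[-2, 0, 0], [2, 0, 1], [0, 0, 0]].
This matrix has rank 2, so its null space has dimension 3 − 2 = 1.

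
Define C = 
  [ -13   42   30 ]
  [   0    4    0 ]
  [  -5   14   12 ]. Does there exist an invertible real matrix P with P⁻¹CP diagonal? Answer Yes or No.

Yes

Characteristic polynomial: p(s) = s^3 - 3s^2 - 10s + 24 = (s - 4)(s - 2)(s + 3).
All 3 eigenvalues are distinct, so C is diagonalizable.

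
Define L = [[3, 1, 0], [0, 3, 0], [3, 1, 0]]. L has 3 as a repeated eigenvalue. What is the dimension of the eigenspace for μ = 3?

L − 3I = [[0, 1, 0], [0, 0, 0], [3, 1, -3]].
This matrix has rank 2, so its null space has dimension 3 − 2 = 1.

1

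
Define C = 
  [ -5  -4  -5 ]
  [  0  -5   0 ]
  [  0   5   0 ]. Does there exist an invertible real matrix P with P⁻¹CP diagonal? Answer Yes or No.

Characteristic polynomial: p(t) = t^3 + 10t^2 + 25t = t(t + 5)^2.
t = -5 has algebraic multiplicity 2; rank(C + 5I) = 2, so geometric multiplicity = 1.
Geometric multiplicity < algebraic multiplicity, so C is not diagonalizable.

No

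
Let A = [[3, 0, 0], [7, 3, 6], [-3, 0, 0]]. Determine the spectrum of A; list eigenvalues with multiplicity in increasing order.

0, 3, 3

Characteristic polynomial: p(r) = r^3 - 6r^2 + 9r = r(r - 3)^2.
Roots (with multiplicity): 0, 3, 3.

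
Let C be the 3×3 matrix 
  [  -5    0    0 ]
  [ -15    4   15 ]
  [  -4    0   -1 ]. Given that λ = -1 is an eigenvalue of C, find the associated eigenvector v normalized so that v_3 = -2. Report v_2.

C + 1I = [[-4, 0, 0], [-15, 5, 15], [-4, 0, 0]].
Solving (C + 1I)v = 0 gives the eigenspace spanned by (0, 6, -2).
With v_3 = -2, v = (0, 6, -2), so v_2 = 6.

6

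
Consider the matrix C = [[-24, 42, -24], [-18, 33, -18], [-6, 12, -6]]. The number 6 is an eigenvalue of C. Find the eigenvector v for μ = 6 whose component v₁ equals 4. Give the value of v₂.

4

C − 6I = [[-30, 42, -24], [-18, 27, -18], [-6, 12, -12]].
Solving (C − 6I)v = 0 gives the eigenspace spanned by (4, 4, 2).
With v₁ = 4, v = (4, 4, 2), so v₂ = 4.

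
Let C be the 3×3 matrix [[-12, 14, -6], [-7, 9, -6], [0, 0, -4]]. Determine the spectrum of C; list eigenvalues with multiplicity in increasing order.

Characteristic polynomial: p(λ) = λ^3 + 7λ^2 + 2λ - 40 = (λ - 2)(λ + 4)(λ + 5).
Roots (with multiplicity): -5, -4, 2.

-5, -4, 2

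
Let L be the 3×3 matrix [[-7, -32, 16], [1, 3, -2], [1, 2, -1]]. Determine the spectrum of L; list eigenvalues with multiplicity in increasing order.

-3, -3, 1

Characteristic polynomial: p(t) = t^3 + 5t^2 + 3t - 9 = (t - 1)(t + 3)^2.
Roots (with multiplicity): -3, -3, 1.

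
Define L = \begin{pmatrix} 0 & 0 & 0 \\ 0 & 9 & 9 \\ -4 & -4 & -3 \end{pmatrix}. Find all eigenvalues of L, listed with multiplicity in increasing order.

Characteristic polynomial: p(t) = t^3 - 6t^2 + 9t = t(t - 3)^2.
Roots (with multiplicity): 0, 3, 3.

0, 3, 3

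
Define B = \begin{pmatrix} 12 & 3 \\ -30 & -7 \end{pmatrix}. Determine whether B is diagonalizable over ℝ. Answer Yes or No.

Yes

Characteristic polynomial: p(λ) = λ^2 - 5λ + 6 = (λ - 3)(λ - 2).
All 2 eigenvalues are distinct, so B is diagonalizable.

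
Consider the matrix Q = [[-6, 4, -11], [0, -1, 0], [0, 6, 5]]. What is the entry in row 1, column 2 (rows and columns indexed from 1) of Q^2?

Characteristic polynomial: r^3 + 2r^2 - 29r - 30 = (r - 5)(r + 1)(r + 6), so the eigenvalues are -6, -1, 5.
r=-6: eigenvector (1, 0, 0).
r=-1: eigenvector (3, 1, -1).
r=5: eigenvector (-1, 0, 1).
P = [[1, 3, -1], [0, 1, 0], [0, -1, 1]], D = diag(-6, -1, 5), P⁻¹ = [[1, -2, 1], [0, 1, 0], [0, 1, 1]].
Q² = P·diag(36, 1, 25)·P⁻¹ = [[36, -94, 11], [0, 1, 0], [0, 24, 25]].
The requested entry is -94.

-94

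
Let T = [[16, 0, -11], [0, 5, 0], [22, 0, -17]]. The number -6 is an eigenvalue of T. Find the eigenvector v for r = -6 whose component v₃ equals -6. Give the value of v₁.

-3

T + 6I = [[22, 0, -11], [0, 11, 0], [22, 0, -11]].
Solving (T + 6I)v = 0 gives the eigenspace spanned by (-3, 0, -6).
With v₃ = -6, v = (-3, 0, -6), so v₁ = -3.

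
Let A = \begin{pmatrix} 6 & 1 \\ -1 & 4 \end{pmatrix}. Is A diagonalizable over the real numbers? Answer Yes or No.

No

Characteristic polynomial: p(t) = t^2 - 10t + 25 = (t - 5)^2.
t = 5 has algebraic multiplicity 2; rank(A − 5I) = 1, so geometric multiplicity = 1.
Geometric multiplicity < algebraic multiplicity, so A is not diagonalizable.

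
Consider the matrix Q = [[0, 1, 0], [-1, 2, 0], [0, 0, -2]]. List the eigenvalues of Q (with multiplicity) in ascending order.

-2, 1, 1

Characteristic polynomial: p(t) = t^3 - 3t + 2 = (t - 1)^2(t + 2).
Roots (with multiplicity): -2, 1, 1.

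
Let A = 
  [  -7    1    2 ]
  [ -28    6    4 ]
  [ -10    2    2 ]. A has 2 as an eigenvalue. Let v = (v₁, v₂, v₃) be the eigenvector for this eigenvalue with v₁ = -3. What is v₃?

A − 2I = [[-9, 1, 2], [-28, 4, 4], [-10, 2, 0]].
Solving (A − 2I)v = 0 gives the eigenspace spanned by (-3, -15, -6).
With v₁ = -3, v = (-3, -15, -6), so v₃ = -6.

-6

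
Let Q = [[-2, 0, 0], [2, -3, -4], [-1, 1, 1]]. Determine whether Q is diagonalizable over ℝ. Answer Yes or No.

No

Characteristic polynomial: p(μ) = μ^3 + 4μ^2 + 5μ + 2 = (μ + 1)^2(μ + 2).
μ = -1 has algebraic multiplicity 2; rank(Q + 1I) = 2, so geometric multiplicity = 1.
Geometric multiplicity < algebraic multiplicity, so Q is not diagonalizable.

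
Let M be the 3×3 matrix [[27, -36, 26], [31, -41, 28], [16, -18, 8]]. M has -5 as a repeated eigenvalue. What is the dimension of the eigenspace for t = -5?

1

M + 5I = [[32, -36, 26], [31, -36, 28], [16, -18, 13]].
This matrix has rank 2, so its null space has dimension 3 − 2 = 1.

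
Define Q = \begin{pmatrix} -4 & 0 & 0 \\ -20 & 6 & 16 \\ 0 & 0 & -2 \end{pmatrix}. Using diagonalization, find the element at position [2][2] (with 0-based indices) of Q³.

Characteristic polynomial: μ^3 - 28μ - 48 = (μ - 6)(μ + 2)(μ + 4), so the eigenvalues are -4, -2, 6.
μ=-4: eigenvector (1, 2, 0).
μ=6: eigenvector (0, 1, 0).
μ=-2: eigenvector (0, -2, 1).
P = [[1, 0, 0], [2, 1, -2], [0, 0, 1]], D = diag(-4, 6, -2), P⁻¹ = [[1, 0, 0], [-2, 1, 2], [0, 0, 1]].
Q³ = P·diag(-64, 216, -8)·P⁻¹ = [[-64, 0, 0], [-560, 216, 448], [0, 0, -8]].
The requested entry is -8.

-8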